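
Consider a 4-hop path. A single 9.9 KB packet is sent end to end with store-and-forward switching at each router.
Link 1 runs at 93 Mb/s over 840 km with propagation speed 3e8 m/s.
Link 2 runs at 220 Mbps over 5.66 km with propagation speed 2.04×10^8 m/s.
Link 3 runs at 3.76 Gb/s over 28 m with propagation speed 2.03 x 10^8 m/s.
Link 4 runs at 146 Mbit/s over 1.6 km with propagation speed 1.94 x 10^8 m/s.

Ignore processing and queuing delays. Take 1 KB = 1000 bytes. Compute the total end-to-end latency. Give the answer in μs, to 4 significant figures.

4611 μs

L = 79200 bits.
Transmission delays (L/R per hop): 851.613, 360, 21.0638, 542.466 μs; sum = 1775.14 μs.
Propagation delays (d/s per hop): 2800, 27.7451, 0.137931, 8.24742 μs; sum = 2836.13 μs.
End-to-end = 4611 μs.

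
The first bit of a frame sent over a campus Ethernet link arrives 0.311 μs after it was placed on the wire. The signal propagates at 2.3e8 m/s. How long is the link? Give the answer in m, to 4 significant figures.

d = s × t_prop = 2.3e+08 × 3.11e-07 = 71.53 m.

71.53 m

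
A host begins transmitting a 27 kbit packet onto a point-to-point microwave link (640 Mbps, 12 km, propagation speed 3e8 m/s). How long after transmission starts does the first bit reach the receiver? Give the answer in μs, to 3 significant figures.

First bit experiences only propagation delay: d/s = 12000/300000000 = 40.0 μs.

40.0 μs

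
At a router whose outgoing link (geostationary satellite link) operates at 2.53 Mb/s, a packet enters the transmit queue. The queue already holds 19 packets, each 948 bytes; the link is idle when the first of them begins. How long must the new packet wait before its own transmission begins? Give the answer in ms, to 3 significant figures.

Each queued packet: L/R = 7584/2530000 = 2.99763 ms.
19 queued → 56.9549 ms.
Queuing delay = 57.0 ms.

57.0 ms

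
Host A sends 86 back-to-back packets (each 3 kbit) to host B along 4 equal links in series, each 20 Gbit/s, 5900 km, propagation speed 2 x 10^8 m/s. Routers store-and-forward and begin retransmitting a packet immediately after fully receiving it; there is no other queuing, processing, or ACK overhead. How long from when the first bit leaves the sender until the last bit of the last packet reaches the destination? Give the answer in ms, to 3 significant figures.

118 ms

Per-hop transmission t_tx = L/R = 3000/20000000000 = 0.00015 ms.
Per-hop propagation t_prop = 5900000/200000000 = 29.5 ms.
Pipeline fill: first packet needs 4·t_tx to clear all hops; remaining 85 packets each add one t_tx.
Total = (4+86-1)·t_tx + 4·t_prop = 89·0.00015 + 4·29.5 = 118 ms.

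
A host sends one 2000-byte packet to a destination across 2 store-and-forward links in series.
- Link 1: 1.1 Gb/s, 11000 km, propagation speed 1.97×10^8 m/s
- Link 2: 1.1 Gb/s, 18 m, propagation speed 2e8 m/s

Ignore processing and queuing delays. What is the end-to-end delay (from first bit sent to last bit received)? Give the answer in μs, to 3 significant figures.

L = 2000 × 8 = 16000 bits.
Transmission delay per hop = L/R = 16000/1100000000 = 14.5455 μs; 2 hops → 29.0909 μs.
Propagation delays (d/s per hop): 55837.6, 0.09 μs; sum = 55837.7 μs.
End-to-end = 55900 μs.

55900 μs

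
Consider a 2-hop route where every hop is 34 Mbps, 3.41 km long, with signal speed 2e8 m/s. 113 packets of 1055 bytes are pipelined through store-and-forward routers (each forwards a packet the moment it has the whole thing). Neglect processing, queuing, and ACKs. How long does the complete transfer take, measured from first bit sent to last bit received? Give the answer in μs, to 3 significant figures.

28300 μs

Per-hop transmission t_tx = L/R = 8440/34000000 = 248.235 μs.
Per-hop propagation t_prop = 3410/200000000 = 17.05 μs.
Pipeline fill: first packet needs 2·t_tx to clear all hops; remaining 112 packets each add one t_tx.
Total = (2+113-1)·t_tx + 2·t_prop = 114·248.235 + 2·17.05 = 28300 μs.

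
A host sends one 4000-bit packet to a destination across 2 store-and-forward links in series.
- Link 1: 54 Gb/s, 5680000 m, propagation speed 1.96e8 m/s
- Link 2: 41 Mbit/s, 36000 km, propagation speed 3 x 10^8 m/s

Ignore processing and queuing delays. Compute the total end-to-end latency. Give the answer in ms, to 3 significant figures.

149 ms

Transmission delays (L/R per hop): 7.40741e-05, 0.097561 ms; sum = 0.097635 ms.
Propagation delays (d/s per hop): 28.9796, 120 ms; sum = 148.98 ms.
End-to-end = 149 ms.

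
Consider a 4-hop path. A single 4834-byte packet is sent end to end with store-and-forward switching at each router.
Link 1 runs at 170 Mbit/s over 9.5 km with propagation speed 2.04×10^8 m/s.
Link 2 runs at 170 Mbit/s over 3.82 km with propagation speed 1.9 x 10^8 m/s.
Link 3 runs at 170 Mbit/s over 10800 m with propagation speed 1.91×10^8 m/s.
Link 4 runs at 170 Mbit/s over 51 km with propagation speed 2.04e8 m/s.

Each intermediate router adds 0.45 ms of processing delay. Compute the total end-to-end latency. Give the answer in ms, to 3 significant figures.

2.63 ms

L = 4834 × 8 = 38672 bits.
Transmission delay per hop = L/R = 38672/170000000 = 0.227482 ms; 4 hops → 0.909929 ms.
Propagation delays (d/s per hop): 0.0465686, 0.0201053, 0.0565445, 0.25 ms; sum = 0.373218 ms.
Processing at 3 router(s): 3 × 0.45 ms = 1.35 ms.
End-to-end = 2.63 ms.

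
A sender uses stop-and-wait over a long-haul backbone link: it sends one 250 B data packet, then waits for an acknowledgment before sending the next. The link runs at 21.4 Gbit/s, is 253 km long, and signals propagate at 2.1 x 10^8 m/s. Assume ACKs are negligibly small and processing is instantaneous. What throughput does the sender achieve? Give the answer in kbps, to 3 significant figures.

830 kbps

t_tx = L/R = 2000/21400000000 = 9.34579e-08 s.
t_prop = 253000/210000000 = 0.00120476 s; RTT = 0.00240952 s.
Cycle = t_tx + RTT = 0.00240962 s.
Throughput = L / cycle = 2000 / 0.00240962 = 830 kbps.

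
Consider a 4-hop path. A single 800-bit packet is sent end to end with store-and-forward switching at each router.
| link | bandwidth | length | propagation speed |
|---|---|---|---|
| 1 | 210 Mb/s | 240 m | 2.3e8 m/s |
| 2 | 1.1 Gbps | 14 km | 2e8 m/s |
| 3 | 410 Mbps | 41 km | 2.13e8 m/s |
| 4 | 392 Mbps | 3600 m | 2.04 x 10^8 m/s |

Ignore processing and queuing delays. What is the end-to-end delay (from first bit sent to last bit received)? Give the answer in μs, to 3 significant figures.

290 μs

Transmission delays (L/R per hop): 3.80952, 0.727273, 1.95122, 2.04082 μs; sum = 8.52883 μs.
Propagation delays (d/s per hop): 1.04348, 70, 192.488, 17.6471 μs; sum = 281.179 μs.
End-to-end = 290 μs.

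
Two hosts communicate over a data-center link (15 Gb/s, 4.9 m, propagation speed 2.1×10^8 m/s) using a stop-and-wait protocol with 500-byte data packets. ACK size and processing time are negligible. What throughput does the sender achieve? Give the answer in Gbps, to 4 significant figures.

12.77 Gbps

t_tx = L/R = 4000/15000000000 = 2.66667e-07 s.
t_prop = 4.9/210000000 = 2.33333e-08 s; RTT = 4.66667e-08 s.
Cycle = t_tx + RTT = 3.13333e-07 s.
Throughput = L / cycle = 4000 / 3.13333e-07 = 12.77 Gbps.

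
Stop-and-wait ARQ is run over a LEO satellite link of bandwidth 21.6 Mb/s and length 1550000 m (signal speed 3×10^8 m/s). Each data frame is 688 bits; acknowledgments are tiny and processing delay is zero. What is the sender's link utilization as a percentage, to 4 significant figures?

0.3073 %

t_tx = L/R = 688/21600000 = 3.18519e-05 s.
t_prop = 1550000/300000000 = 0.00516667 s; RTT = 0.0103333 s.
Cycle = t_tx + RTT = 0.0103652 s.
Utilization = t_tx / cycle = 3.18519e-05/0.0103652 = 0.3073 %.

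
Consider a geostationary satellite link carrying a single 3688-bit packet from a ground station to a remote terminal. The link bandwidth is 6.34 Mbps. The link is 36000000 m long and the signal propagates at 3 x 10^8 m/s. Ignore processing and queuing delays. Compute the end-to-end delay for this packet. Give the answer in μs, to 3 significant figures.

121000 μs

Transmission delay = L/R = 3688 / 6340000 = 581.703 μs.
Propagation delay = d/s = 36000000 m / 300000000 m/s = 120000 μs.
Total = 121000 μs.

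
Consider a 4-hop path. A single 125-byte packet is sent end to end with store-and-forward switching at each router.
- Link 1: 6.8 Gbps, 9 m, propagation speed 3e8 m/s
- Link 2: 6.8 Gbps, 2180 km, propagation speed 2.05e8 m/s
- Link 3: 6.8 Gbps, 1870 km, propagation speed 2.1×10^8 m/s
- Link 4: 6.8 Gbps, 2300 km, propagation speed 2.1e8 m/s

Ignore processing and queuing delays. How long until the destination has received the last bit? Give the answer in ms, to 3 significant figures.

30.5 ms

L = 125 × 8 = 1000 bits.
Transmission delay per hop = L/R = 1000/6800000000 = 0.000147059 ms; 4 hops → 0.000588235 ms.
Propagation delays (d/s per hop): 3e-05, 10.6341, 8.90476, 10.9524 ms; sum = 30.4913 ms.
End-to-end = 30.5 ms.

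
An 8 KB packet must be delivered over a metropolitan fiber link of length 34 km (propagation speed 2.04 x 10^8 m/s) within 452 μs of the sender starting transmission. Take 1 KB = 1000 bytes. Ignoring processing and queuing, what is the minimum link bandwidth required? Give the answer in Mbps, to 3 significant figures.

224 Mbps

L = 64000 bits.
Propagation delay = 34000 / 204000000 = 166.667 μs.
Transmission budget = 452 − 166.667 = 285.333 μs.
R ≥ L / t_tx = 64000 bits / 0.000285333 s = 224 Mbps.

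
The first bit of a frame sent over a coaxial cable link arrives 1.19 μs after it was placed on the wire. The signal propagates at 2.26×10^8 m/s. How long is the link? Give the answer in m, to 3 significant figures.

d = s × t_prop = 2.26e+08 × 1.19e-06 = 269 m.

269 m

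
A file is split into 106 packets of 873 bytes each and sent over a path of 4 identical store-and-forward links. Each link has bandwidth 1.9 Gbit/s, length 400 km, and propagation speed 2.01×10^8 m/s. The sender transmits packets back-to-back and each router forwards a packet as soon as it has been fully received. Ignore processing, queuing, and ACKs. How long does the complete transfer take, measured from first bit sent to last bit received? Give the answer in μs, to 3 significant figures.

Per-hop transmission t_tx = L/R = 6984/1900000000 = 3.67579 μs.
Per-hop propagation t_prop = 400000/2.01e+08 = 1990.05 μs.
Pipeline fill: first packet needs 4·t_tx to clear all hops; remaining 105 packets each add one t_tx.
Total = (4+106-1)·t_tx + 4·t_prop = 109·3.67579 + 4·1990.05 = 8360 μs.

8360 μs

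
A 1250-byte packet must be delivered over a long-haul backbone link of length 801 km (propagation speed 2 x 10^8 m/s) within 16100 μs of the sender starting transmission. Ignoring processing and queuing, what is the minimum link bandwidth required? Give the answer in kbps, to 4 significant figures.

L = 10000 bits.
Propagation delay = 801000 / 200000000 = 4005 μs.
Transmission budget = 16100 − 4005 = 12095 μs.
R ≥ L / t_tx = 10000 bits / 0.012095 s = 826.8 kbps.

826.8 kbps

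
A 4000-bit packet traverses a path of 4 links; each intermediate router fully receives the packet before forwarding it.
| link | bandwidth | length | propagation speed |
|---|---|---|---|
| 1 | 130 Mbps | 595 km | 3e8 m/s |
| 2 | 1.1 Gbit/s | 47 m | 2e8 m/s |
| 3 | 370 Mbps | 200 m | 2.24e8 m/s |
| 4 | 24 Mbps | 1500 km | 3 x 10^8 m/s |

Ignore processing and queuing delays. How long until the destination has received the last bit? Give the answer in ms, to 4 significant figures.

7.196 ms

Transmission delays (L/R per hop): 0.0307692, 0.00363636, 0.0108108, 0.166667 ms; sum = 0.211883 ms.
Propagation delays (d/s per hop): 1.98333, 0.000235, 0.000892857, 5 ms; sum = 6.98446 ms.
End-to-end = 7.196 ms.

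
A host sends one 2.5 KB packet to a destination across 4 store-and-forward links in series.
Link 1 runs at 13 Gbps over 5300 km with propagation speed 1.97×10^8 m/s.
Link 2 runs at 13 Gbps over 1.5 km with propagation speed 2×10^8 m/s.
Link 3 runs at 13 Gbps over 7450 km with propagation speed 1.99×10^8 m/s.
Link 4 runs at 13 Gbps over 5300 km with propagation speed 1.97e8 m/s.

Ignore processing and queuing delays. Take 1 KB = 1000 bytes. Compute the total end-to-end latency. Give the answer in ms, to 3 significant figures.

91.3 ms

L = 20000 bits.
Transmission delay per hop = L/R = 20000/13000000000 = 0.00153846 ms; 4 hops → 0.00615385 ms.
Propagation delays (d/s per hop): 26.9036, 0.0075, 37.4372, 26.9036 ms; sum = 91.2518 ms.
End-to-end = 91.3 ms.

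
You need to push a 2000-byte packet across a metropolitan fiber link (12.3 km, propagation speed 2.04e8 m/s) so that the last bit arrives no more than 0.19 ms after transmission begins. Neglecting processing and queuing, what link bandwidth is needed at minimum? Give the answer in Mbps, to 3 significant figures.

123 Mbps

L = 16000 bits.
Propagation delay = 12300 / 204000000 = 0.0602941 ms.
Transmission budget = 0.19 − 0.0602941 = 0.129706 ms.
R ≥ L / t_tx = 16000 bits / 0.000129706 s = 123 Mbps.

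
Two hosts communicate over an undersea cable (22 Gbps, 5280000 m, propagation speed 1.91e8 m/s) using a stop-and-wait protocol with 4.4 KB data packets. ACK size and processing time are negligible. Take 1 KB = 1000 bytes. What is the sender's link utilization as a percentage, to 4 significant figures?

t_tx = L/R = 35200/22000000000 = 1.6e-06 s.
t_prop = 5280000/191000000 = 0.027644 s; RTT = 0.055288 s.
Cycle = t_tx + RTT = 0.0552896 s.
Utilization = t_tx / cycle = 1.6e-06/0.0552896 = 0.002894 %.

0.002894 %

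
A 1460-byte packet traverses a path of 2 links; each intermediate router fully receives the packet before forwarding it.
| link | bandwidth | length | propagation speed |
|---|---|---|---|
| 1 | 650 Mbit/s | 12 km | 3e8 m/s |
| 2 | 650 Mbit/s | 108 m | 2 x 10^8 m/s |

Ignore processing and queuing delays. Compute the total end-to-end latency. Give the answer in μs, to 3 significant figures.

76.5 μs

L = 1460 × 8 = 11680 bits.
Transmission delay per hop = L/R = 11680/650000000 = 17.9692 μs; 2 hops → 35.9385 μs.
Propagation delays (d/s per hop): 40, 0.54 μs; sum = 40.54 μs.
End-to-end = 76.5 μs.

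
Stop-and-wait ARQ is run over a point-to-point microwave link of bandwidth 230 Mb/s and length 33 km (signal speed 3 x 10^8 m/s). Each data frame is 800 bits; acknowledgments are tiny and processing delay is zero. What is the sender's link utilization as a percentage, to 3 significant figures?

t_tx = L/R = 800/230000000 = 3.47826e-06 s.
t_prop = 33000/300000000 = 0.00011 s; RTT = 0.00022 s.
Cycle = t_tx + RTT = 0.000223478 s.
Utilization = t_tx / cycle = 3.47826e-06/0.000223478 = 1.56 %.

1.56 %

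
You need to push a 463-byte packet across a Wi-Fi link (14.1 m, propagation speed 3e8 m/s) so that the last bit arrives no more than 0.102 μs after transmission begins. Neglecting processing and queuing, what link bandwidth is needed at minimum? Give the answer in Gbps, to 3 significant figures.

L = 3704 bits.
Propagation delay = 14.1 / 300000000 = 0.047 μs.
Transmission budget = 0.102 − 0.047 = 0.055 μs.
R ≥ L / t_tx = 3704 bits / 5.5e-08 s = 67.3 Gbps.

67.3 Gbps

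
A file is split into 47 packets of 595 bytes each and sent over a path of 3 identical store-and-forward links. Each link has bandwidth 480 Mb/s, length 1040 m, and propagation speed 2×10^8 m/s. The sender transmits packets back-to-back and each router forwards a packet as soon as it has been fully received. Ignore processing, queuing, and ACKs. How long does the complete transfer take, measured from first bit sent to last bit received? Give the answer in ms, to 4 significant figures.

0.5015 ms

Per-hop transmission t_tx = L/R = 4760/480000000 = 0.00991667 ms.
Per-hop propagation t_prop = 1040/200000000 = 0.0052 ms.
Pipeline fill: first packet needs 3·t_tx to clear all hops; remaining 46 packets each add one t_tx.
Total = (3+47-1)·t_tx + 3·t_prop = 49·0.00991667 + 3·0.0052 = 0.5015 ms.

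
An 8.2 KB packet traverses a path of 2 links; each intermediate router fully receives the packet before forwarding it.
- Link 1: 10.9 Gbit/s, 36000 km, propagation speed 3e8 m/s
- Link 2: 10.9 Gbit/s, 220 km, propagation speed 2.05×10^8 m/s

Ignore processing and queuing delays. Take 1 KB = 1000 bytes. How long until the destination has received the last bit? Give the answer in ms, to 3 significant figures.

L = 65600 bits.
Transmission delay per hop = L/R = 65600/10900000000 = 0.00601835 ms; 2 hops → 0.0120367 ms.
Propagation delays (d/s per hop): 120, 1.07317 ms; sum = 121.073 ms.
End-to-end = 121 ms.

121 ms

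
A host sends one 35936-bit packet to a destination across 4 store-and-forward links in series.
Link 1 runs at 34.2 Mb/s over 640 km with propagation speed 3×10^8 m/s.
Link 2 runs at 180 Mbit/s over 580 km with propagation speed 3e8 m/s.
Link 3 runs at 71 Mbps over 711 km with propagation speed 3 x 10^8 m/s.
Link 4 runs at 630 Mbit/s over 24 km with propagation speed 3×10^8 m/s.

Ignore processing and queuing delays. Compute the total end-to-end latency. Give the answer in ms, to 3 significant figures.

8.33 ms

Transmission delays (L/R per hop): 1.05076, 0.199644, 0.506141, 0.0570413 ms; sum = 1.81359 ms.
Propagation delays (d/s per hop): 2.13333, 1.93333, 2.37, 0.08 ms; sum = 6.51667 ms.
End-to-end = 8.33 ms.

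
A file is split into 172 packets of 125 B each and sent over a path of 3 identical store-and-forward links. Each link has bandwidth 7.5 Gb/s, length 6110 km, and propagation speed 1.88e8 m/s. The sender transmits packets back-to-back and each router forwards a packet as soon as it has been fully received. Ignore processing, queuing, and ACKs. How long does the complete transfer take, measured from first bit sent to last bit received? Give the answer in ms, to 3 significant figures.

Per-hop transmission t_tx = L/R = 1000/7500000000 = 0.000133333 ms.
Per-hop propagation t_prop = 6110000/188000000 = 32.5 ms.
Pipeline fill: first packet needs 3·t_tx to clear all hops; remaining 171 packets each add one t_tx.
Total = (3+172-1)·t_tx + 3·t_prop = 174·0.000133333 + 3·32.5 = 97.5 ms.

97.5 ms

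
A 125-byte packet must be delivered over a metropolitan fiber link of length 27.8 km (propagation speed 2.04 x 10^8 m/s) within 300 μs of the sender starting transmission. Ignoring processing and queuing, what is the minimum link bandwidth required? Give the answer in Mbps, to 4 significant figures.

6.108 Mbps

L = 1000 bits.
Propagation delay = 27800 / 204000000 = 136.275 μs.
Transmission budget = 300 − 136.275 = 163.725 μs.
R ≥ L / t_tx = 1000 bits / 0.000163725 s = 6.108 Mbps.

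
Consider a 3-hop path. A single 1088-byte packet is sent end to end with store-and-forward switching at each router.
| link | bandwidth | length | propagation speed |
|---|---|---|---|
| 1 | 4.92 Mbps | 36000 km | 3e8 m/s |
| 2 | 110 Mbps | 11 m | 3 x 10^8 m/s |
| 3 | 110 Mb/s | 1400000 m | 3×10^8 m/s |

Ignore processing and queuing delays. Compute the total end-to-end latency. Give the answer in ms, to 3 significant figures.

L = 1088 × 8 = 8704 bits.
Transmission delays (L/R per hop): 1.76911, 0.0791273, 0.0791273 ms; sum = 1.92736 ms.
Propagation delays (d/s per hop): 120, 3.66667e-05, 4.66667 ms; sum = 124.667 ms.
End-to-end = 127 ms.

127 ms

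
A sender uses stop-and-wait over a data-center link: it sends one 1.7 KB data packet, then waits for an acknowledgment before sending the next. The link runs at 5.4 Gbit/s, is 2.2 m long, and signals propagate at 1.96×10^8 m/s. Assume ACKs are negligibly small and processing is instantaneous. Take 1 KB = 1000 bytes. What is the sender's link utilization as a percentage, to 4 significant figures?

t_tx = L/R = 13600/5400000000 = 2.51852e-06 s.
t_prop = 2.2/196000000 = 1.12245e-08 s; RTT = 2.2449e-08 s.
Cycle = t_tx + RTT = 2.54097e-06 s.
Utilization = t_tx / cycle = 2.51852e-06/2.54097e-06 = 99.12 %.

99.12 %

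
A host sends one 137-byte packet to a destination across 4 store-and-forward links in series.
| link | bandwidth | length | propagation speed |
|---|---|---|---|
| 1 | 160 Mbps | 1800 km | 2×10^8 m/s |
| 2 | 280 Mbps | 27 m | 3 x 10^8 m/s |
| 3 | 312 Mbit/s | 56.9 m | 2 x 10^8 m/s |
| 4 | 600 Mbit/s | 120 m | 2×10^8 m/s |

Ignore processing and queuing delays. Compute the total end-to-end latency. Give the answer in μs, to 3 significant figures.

L = 137 × 8 = 1096 bits.
Transmission delays (L/R per hop): 6.85, 3.91429, 3.51282, 1.82667 μs; sum = 16.1038 μs.
Propagation delays (d/s per hop): 9000, 0.09, 0.2845, 0.6 μs; sum = 9000.97 μs.
End-to-end = 9020 μs.

9020 μs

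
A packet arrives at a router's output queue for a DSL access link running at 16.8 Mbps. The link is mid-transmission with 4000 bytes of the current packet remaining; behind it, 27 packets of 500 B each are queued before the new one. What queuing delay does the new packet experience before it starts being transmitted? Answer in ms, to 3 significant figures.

8.33 ms

Each queued packet: L/R = 4000/16800000 = 0.238095 ms.
27 queued → 6.42857 ms.
Plus remaining 32000 bits of current packet: 1.90476 ms.
Queuing delay = 8.33 ms.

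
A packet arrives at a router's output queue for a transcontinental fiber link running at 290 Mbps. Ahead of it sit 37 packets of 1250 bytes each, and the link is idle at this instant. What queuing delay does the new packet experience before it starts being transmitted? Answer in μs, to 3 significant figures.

Each queued packet: L/R = 10000/290000000 = 34.4828 μs.
37 queued → 1275.86 μs.
Queuing delay = 1280 μs.

1280 μs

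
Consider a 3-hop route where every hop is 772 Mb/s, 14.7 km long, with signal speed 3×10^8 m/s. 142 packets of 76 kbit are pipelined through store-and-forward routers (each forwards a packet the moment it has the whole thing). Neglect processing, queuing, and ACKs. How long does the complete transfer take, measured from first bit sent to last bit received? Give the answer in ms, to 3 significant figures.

Per-hop transmission t_tx = L/R = 76000/772000000 = 0.0984456 ms.
Per-hop propagation t_prop = 14700/300000000 = 0.049 ms.
Pipeline fill: first packet needs 3·t_tx to clear all hops; remaining 141 packets each add one t_tx.
Total = (3+142-1)·t_tx + 3·t_prop = 144·0.0984456 + 3·0.049 = 14.3 ms.

14.3 ms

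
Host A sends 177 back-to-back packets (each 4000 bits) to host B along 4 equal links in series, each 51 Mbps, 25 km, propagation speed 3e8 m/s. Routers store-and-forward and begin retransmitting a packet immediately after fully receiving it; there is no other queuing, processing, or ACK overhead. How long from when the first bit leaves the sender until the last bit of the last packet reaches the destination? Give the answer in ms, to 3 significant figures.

14.5 ms

Per-hop transmission t_tx = L/R = 4000/51000000 = 0.0784314 ms.
Per-hop propagation t_prop = 25000/300000000 = 0.0833333 ms.
Pipeline fill: first packet needs 4·t_tx to clear all hops; remaining 176 packets each add one t_tx.
Total = (4+177-1)·t_tx + 4·t_prop = 180·0.0784314 + 4·0.0833333 = 14.5 ms.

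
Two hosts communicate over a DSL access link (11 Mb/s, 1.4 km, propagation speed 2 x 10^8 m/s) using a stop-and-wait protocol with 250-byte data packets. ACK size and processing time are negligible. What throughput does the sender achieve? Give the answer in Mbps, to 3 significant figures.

10.2 Mbps

t_tx = L/R = 2000/11000000 = 0.000181818 s.
t_prop = 1400/200000000 = 7e-06 s; RTT = 1.4e-05 s.
Cycle = t_tx + RTT = 0.000195818 s.
Throughput = L / cycle = 2000 / 0.000195818 = 10.2 Mbps.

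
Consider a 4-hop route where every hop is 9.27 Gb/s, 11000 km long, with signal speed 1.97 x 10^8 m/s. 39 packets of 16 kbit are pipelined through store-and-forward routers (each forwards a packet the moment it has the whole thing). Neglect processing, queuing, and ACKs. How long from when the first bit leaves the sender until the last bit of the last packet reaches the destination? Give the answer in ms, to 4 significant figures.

223.4 ms

Per-hop transmission t_tx = L/R = 16000/9270000000 = 0.001726 ms.
Per-hop propagation t_prop = 11000000/197000000 = 55.8376 ms.
Pipeline fill: first packet needs 4·t_tx to clear all hops; remaining 38 packets each add one t_tx.
Total = (4+39-1)·t_tx + 4·t_prop = 42·0.001726 + 4·55.8376 = 223.4 ms.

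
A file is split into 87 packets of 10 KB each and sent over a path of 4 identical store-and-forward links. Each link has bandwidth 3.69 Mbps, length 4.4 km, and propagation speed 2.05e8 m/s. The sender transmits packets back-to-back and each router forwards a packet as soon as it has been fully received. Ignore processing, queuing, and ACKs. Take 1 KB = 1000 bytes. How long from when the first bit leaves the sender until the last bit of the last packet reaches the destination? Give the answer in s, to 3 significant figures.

1.95 s

Per-hop transmission t_tx = L/R = 80000/3690000 = 0.0216802 s.
Per-hop propagation t_prop = 4400/2.05e+08 = 2.14634e-05 s.
Pipeline fill: first packet needs 4·t_tx to clear all hops; remaining 86 packets each add one t_tx.
Total = (4+87-1)·t_tx + 4·t_prop = 90·0.0216802 + 4·2.14634e-05 = 1.95 s.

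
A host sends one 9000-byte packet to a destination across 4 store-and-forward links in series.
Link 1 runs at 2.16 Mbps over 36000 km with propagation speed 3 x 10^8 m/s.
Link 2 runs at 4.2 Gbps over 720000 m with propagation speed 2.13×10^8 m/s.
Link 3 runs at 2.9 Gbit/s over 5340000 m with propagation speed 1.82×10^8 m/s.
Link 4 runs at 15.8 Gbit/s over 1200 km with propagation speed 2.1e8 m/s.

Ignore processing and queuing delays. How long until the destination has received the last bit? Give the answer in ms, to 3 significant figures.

192 ms

L = 9000 × 8 = 72000 bits.
Transmission delays (L/R per hop): 33.3333, 0.0171429, 0.0248276, 0.00455696 ms; sum = 33.3799 ms.
Propagation delays (d/s per hop): 120, 3.38028, 29.3407, 5.71429 ms; sum = 158.435 ms.
End-to-end = 192 ms.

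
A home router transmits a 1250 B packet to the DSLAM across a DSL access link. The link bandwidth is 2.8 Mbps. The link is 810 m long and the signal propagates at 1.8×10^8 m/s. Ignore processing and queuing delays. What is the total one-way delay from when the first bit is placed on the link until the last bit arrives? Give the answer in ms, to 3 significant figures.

L = 1250 × 8 = 10000 bits.
Transmission delay = L/R = 10000 / 2800000 = 3.57143 ms.
Propagation delay = d/s = 810 m / 180000000 m/s = 0.0045 ms.
Total = 3.58 ms.

3.58 ms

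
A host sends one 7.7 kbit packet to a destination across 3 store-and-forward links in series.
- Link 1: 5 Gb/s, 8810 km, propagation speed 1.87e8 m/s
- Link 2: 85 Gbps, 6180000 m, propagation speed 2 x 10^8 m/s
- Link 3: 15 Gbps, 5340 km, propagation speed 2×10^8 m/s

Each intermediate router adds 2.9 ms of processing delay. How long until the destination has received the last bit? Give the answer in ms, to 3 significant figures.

L = 7700 bits.
Transmission delays (L/R per hop): 0.00154, 9.05882e-05, 0.000513333 ms; sum = 0.00214392 ms.
Propagation delays (d/s per hop): 47.1123, 30.9, 26.7 ms; sum = 104.712 ms.
Processing at 2 router(s): 2 × 2.9 ms = 5.8 ms.
End-to-end = 111 ms.

111 ms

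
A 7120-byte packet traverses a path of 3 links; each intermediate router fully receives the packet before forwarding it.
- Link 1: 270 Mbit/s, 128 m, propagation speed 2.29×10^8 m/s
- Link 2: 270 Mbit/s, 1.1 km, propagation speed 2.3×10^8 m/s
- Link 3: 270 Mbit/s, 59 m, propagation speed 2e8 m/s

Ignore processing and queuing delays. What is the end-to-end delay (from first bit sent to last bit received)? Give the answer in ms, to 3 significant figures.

0.639 ms

L = 7120 × 8 = 56960 bits.
Transmission delay per hop = L/R = 56960/270000000 = 0.210963 ms; 3 hops → 0.632889 ms.
Propagation delays (d/s per hop): 0.000558952, 0.00478261, 0.000295 ms; sum = 0.00563656 ms.
End-to-end = 0.639 ms.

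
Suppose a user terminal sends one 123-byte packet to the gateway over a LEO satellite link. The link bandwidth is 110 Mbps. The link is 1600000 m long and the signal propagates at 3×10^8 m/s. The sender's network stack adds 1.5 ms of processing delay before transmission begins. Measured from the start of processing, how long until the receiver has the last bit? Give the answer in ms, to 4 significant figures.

L = 123 × 8 = 984 bits.
Transmission delay = L/R = 984 / 110000000 = 0.00894545 ms.
Propagation delay = d/s = 1600000 m / 300000000 m/s = 5.33333 ms.
Plus processing delay 1.5 ms = 1.5 ms.
Total = 6.842 ms.

6.842 ms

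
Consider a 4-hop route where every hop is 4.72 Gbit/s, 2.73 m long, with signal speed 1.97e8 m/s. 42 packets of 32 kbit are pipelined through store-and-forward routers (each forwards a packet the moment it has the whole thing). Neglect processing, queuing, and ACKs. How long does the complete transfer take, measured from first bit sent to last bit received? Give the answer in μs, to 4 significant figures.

Per-hop transmission t_tx = L/R = 32000/4720000000 = 6.77966 μs.
Per-hop propagation t_prop = 2.73/197000000 = 0.0138579 μs.
Pipeline fill: first packet needs 4·t_tx to clear all hops; remaining 41 packets each add one t_tx.
Total = (4+42-1)·t_tx + 4·t_prop = 45·6.77966 + 4·0.0138579 = 305.1 μs.

305.1 μs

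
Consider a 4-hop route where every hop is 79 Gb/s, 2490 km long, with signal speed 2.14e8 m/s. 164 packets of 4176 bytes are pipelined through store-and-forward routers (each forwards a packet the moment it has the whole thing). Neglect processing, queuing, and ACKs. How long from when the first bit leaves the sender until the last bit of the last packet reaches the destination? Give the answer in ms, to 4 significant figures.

Per-hop transmission t_tx = L/R = 33408/79000000000 = 0.000422886 ms.
Per-hop propagation t_prop = 2490000/214000000 = 11.6355 ms.
Pipeline fill: first packet needs 4·t_tx to clear all hops; remaining 163 packets each add one t_tx.
Total = (4+164-1)·t_tx + 4·t_prop = 167·0.000422886 + 4·11.6355 = 46.61 ms.

46.61 ms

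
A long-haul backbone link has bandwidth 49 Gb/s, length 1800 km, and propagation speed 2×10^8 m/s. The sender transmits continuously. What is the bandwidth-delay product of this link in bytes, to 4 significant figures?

55130000 bytes

Propagation delay = 1800000 / 200000000 = 0.009 s.
BDP = R × t_prop = 49000000000 × 0.009 = 441000000 bits.
In bytes: 441000000/8 = 55130000 bytes.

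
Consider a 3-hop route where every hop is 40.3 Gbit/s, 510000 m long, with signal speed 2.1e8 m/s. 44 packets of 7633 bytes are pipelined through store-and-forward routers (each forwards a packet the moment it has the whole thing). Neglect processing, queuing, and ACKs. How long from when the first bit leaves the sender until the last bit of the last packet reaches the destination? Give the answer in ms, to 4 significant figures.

7.355 ms

Per-hop transmission t_tx = L/R = 61064/40300000000 = 0.00151524 ms.
Per-hop propagation t_prop = 510000/210000000 = 2.42857 ms.
Pipeline fill: first packet needs 3·t_tx to clear all hops; remaining 43 packets each add one t_tx.
Total = (3+44-1)·t_tx + 3·t_prop = 46·0.00151524 + 3·2.42857 = 7.355 ms.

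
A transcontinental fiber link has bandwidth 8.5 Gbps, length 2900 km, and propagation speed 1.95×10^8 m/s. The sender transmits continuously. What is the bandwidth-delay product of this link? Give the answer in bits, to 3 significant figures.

126000000 bits

Propagation delay = 2900000 / 195000000 = 0.0148718 s.
BDP = R × t_prop = 8500000000 × 0.0148718 = 126410000 bits.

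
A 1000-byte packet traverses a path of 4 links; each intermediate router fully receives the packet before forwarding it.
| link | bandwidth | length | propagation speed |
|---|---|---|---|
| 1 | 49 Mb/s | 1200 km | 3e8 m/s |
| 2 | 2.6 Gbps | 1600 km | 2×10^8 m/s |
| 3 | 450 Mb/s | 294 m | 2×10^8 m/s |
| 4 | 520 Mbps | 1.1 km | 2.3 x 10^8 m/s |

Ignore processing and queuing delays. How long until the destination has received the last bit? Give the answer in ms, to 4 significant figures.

L = 1000 × 8 = 8000 bits.
Transmission delays (L/R per hop): 0.163265, 0.00307692, 0.0177778, 0.0153846 ms; sum = 0.199505 ms.
Propagation delays (d/s per hop): 4, 8, 0.00147, 0.00478261 ms; sum = 12.0063 ms.
End-to-end = 12.21 ms.

12.21 ms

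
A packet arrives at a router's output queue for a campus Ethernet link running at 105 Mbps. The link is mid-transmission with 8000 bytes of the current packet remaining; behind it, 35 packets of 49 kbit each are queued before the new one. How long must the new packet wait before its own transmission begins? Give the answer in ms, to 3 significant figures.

16.9 ms

Each queued packet: L/R = 49000/105000000 = 0.466667 ms.
35 queued → 16.3333 ms.
Plus remaining 64000 bits of current packet: 0.609524 ms.
Queuing delay = 16.9 ms.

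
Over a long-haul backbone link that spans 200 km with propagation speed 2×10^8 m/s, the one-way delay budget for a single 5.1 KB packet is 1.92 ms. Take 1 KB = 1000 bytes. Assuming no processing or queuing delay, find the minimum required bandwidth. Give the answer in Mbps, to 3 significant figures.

44.3 Mbps

L = 40800 bits.
Propagation delay = 200000 / 200000000 = 1 ms.
Transmission budget = 1.92 − 1 = 0.92 ms.
R ≥ L / t_tx = 40800 bits / 0.00092 s = 44.3 Mbps.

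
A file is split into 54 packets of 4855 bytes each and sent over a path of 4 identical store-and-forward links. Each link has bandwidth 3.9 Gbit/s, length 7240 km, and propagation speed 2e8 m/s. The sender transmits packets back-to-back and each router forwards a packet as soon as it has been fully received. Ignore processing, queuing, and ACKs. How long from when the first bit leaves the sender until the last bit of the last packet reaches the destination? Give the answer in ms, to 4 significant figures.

145.4 ms

Per-hop transmission t_tx = L/R = 38840/3900000000 = 0.00995897 ms.
Per-hop propagation t_prop = 7240000/200000000 = 36.2 ms.
Pipeline fill: first packet needs 4·t_tx to clear all hops; remaining 53 packets each add one t_tx.
Total = (4+54-1)·t_tx + 4·t_prop = 57·0.00995897 + 4·36.2 = 145.4 ms.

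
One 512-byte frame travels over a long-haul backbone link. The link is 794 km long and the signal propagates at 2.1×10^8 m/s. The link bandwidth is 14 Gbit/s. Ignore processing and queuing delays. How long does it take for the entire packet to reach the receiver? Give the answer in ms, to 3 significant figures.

3.78 ms

L = 512 × 8 = 4096 bits.
Transmission delay = L/R = 4096 / 14000000000 = 0.000292571 ms.
Propagation delay = d/s = 794000 m / 210000000 m/s = 3.78095 ms.
Total = 3.78 ms.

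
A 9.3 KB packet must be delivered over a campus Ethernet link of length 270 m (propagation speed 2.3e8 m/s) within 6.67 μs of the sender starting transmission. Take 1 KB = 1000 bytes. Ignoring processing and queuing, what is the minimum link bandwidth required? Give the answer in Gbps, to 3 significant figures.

L = 74400 bits.
Propagation delay = 270 / 2.3e+08 = 1.17391 μs.
Transmission budget = 6.67 − 1.17391 = 5.49609 μs.
R ≥ L / t_tx = 74400 bits / 5.49609e-06 s = 13.5 Gbps.

13.5 Gbps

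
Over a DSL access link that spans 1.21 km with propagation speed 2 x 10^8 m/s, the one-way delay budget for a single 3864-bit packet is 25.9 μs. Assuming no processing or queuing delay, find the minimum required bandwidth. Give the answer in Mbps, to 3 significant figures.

195 Mbps

Propagation delay = 1210 / 200000000 = 6.05 μs.
Transmission budget = 25.9 − 6.05 = 19.85 μs.
R ≥ L / t_tx = 3864 bits / 1.985e-05 s = 195 Mbps.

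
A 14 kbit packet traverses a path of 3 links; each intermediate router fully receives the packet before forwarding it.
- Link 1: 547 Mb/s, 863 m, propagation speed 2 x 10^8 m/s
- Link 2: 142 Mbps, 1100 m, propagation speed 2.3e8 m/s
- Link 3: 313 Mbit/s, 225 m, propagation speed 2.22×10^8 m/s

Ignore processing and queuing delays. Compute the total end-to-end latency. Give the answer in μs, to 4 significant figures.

L = 14000 bits.
Transmission delays (L/R per hop): 25.5941, 98.5915, 44.7284 μs; sum = 168.914 μs.
Propagation delays (d/s per hop): 4.315, 4.78261, 1.01351 μs; sum = 10.1111 μs.
End-to-end = 179.0 μs.

179.0 μs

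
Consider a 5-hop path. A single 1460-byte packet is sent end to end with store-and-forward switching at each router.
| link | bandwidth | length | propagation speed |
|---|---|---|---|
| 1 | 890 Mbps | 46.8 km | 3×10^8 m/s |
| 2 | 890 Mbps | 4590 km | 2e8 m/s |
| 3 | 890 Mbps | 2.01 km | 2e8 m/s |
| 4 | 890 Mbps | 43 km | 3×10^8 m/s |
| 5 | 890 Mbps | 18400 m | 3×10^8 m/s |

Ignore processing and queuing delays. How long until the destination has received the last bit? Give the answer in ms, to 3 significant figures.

23.4 ms

L = 1460 × 8 = 11680 bits.
Transmission delay per hop = L/R = 11680/890000000 = 0.0131236 ms; 5 hops → 0.065618 ms.
Propagation delays (d/s per hop): 0.156, 22.95, 0.01005, 0.143333, 0.0613333 ms; sum = 23.3207 ms.
End-to-end = 23.4 ms.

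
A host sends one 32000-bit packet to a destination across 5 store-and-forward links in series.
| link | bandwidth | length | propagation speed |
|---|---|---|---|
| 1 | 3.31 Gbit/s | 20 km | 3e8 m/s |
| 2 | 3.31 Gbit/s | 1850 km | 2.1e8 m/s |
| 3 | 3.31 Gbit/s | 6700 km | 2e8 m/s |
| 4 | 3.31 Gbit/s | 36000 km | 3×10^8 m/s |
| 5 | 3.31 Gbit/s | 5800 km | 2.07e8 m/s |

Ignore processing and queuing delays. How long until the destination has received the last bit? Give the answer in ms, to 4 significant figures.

Transmission delay per hop = L/R = 32000/3310000000 = 0.00966767 ms; 5 hops → 0.0483384 ms.
Propagation delays (d/s per hop): 0.0666667, 8.80952, 33.5, 120, 28.0193 ms; sum = 190.396 ms.
End-to-end = 190.4 ms.

190.4 ms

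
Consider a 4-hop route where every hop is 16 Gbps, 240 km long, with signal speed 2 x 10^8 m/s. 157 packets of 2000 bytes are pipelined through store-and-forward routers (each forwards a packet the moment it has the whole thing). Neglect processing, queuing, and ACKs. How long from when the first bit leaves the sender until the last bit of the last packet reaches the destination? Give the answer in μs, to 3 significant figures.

Per-hop transmission t_tx = L/R = 16000/16000000000 = 1 μs.
Per-hop propagation t_prop = 240000/200000000 = 1200 μs.
Pipeline fill: first packet needs 4·t_tx to clear all hops; remaining 156 packets each add one t_tx.
Total = (4+157-1)·t_tx + 4·t_prop = 160·1 + 4·1200 = 4960 μs.

4960 μs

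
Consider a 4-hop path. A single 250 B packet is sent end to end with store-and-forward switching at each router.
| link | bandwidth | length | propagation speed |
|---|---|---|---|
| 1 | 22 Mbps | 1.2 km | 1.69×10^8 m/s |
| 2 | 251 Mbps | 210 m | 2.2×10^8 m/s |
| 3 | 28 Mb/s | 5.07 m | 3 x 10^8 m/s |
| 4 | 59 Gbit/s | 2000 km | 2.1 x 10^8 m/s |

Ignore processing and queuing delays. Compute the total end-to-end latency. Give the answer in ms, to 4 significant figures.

L = 250 × 8 = 2000 bits.
Transmission delays (L/R per hop): 0.0909091, 0.00796813, 0.0714286, 3.38983e-05 ms; sum = 0.17034 ms.
Propagation delays (d/s per hop): 0.00710059, 0.000954545, 1.69e-05, 9.52381 ms; sum = 9.53188 ms.
End-to-end = 9.702 ms.

9.702 ms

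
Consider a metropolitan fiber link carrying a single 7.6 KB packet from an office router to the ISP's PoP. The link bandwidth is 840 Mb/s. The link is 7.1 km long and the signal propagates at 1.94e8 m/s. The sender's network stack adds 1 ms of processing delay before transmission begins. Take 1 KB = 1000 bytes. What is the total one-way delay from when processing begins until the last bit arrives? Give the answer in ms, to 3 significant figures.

L = 60800 bits.
Transmission delay = L/R = 60800 / 840000000 = 0.072381 ms.
Propagation delay = d/s = 7100 m / 194000000 m/s = 0.0365979 ms.
Plus processing delay 1 ms = 1 ms.
Total = 1.11 ms.

1.11 ms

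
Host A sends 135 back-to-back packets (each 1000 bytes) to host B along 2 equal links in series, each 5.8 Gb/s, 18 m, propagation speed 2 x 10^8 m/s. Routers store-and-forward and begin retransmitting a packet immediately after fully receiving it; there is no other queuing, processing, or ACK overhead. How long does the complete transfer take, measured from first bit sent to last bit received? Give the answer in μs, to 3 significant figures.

Per-hop transmission t_tx = L/R = 8000/5800000000 = 1.37931 μs.
Per-hop propagation t_prop = 18/200000000 = 0.09 μs.
Pipeline fill: first packet needs 2·t_tx to clear all hops; remaining 134 packets each add one t_tx.
Total = (2+135-1)·t_tx + 2·t_prop = 136·1.37931 + 2·0.09 = 188 μs.

188 μs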